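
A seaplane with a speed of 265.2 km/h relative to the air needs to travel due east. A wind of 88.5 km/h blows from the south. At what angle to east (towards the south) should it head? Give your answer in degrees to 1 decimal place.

19.5°

The wind pushes perpendicular to the desired track; the heading must have a component into the wind equal to 88.5 km/h: 265.2 sin θ = 88.5.
sin θ = 0.3337, so θ = 19.494°.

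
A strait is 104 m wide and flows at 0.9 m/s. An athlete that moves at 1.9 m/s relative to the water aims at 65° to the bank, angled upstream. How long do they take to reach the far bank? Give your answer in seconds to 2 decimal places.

The component of the athlete's velocity perpendicular to the bank is 1.9 × sin 65° = 1.722 m/s.
The flow acts along the bank and has no component across it.
Time = 104 / 1.722 = 60.395 s.

60.40 s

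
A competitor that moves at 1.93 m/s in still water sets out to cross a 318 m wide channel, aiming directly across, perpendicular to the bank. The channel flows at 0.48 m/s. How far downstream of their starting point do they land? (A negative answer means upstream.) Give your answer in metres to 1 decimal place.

Perpendicular speed = 1.930 m/s; crossing time = 318 / 1.930 = 164.767 s.
Net downstream speed = 0.480 m/s.
Drift = 0.480 × 164.767 = 79.088 m (downstream).

79.1 m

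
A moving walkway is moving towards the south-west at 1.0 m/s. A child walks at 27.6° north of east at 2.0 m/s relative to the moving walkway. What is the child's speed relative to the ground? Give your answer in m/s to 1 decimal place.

1.1 m/s

Taking east as x and north as y: moving walkway velocity = (-0.707, -0.707) m/s; child velocity relative to moving walkway = (1.772, 0.927) m/s.
Velocity relative to ground = (-0.707, -0.707) + (1.772, 0.927) = (1.065, 0.219) m/s.
Speed = |(1.065, 0.219)| = 1.088 m/s.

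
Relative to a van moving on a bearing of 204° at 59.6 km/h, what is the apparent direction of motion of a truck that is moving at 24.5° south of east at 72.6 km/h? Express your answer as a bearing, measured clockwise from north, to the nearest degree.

075°

Taking east as x and north as y: truck velocity = (66.063, -30.107) km/h; van velocity = (-24.242, -54.447) km/h.
Velocity of truck relative to van = (66.063, -30.107) − (-24.242, -54.447) = (90.305, 24.341) km/h.
Bearing = atan2(90.30, 24.34) = 74.92° clockwise from north.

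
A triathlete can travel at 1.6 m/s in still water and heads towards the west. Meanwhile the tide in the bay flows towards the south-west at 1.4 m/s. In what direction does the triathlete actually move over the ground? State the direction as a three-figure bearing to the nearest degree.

249°

Taking east as x and north as y: velocity relative to the water = (-1.600, 0.000) m/s; the water relative to ground = (-0.990, -0.990) m/s.
Velocity relative to ground = (-1.600, 0.000) + (-0.990, -0.990) = (-2.590, -0.990) m/s.
Bearing = atan2(-2.59, -0.99) = 249.08° clockwise from north.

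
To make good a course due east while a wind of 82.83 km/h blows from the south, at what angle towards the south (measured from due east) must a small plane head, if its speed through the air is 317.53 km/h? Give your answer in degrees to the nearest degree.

15°

The wind pushes perpendicular to the desired track; the heading must have a component into the wind equal to 82.83 km/h: 317.53 sin θ = 82.83.
sin θ = 0.2609, so θ = 15.121°.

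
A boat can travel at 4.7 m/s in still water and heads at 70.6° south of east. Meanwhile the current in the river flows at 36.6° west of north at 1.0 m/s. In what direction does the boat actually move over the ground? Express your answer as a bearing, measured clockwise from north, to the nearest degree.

165°

Taking east as x and north as y: velocity relative to the water = (1.561, -4.433) m/s; the water relative to ground = (-0.596, 0.803) m/s.
Velocity relative to ground = (1.561, -4.433) + (-0.596, 0.803) = (0.965, -3.630) m/s.
Bearing = atan2(0.96, -3.63) = 165.12° clockwise from north.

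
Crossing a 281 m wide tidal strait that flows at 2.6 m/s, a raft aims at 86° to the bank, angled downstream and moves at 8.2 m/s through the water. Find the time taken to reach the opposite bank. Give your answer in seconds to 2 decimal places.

34.35 s

The component of the raft's velocity perpendicular to the bank is 8.2 × sin 86° = 8.180 m/s.
The flow acts along the bank and has no component across it.
Time = 281 / 8.180 = 34.352 s.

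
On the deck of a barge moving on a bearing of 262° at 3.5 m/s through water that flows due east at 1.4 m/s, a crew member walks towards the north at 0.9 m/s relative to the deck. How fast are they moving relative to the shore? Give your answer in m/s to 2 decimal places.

In east/north components (m/s): crew member relative to barge = (0.000, 0.900); barge relative to water = (-3.466, -0.487); water relative to ground = (1.400, 0.000).
Sum = (-2.066, 0.413) m/s.
Speed = |(-2.066, 0.413)| = 2.107 m/s.

2.11 m/s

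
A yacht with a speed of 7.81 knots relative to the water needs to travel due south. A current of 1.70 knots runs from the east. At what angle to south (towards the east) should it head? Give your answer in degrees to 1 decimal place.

12.6°

The current pushes perpendicular to the desired track; the heading must have a component into the current equal to 1.70 knots: 7.81 sin θ = 1.70.
sin θ = 0.2177, so θ = 12.572°.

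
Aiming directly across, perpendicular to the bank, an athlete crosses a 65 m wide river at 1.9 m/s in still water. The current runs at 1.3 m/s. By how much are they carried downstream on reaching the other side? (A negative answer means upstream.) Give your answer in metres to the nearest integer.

Perpendicular speed = 1.900 m/s; crossing time = 65 / 1.900 = 34.211 s.
Net downstream speed = 1.300 m/s.
Drift = 1.300 × 34.211 = 44.474 m (downstream).

44 m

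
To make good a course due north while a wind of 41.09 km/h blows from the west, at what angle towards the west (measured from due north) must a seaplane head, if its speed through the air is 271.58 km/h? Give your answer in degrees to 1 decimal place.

8.7°

The wind pushes perpendicular to the desired track; the heading must have a component into the wind equal to 41.09 km/h: 271.58 sin θ = 41.09.
sin θ = 0.1513, so θ = 8.702°.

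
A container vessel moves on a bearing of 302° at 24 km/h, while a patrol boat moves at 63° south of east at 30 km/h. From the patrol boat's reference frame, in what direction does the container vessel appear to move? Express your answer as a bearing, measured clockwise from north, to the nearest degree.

Taking east as x and north as y: container vessel velocity = (-20.353, 12.718) km/h; patrol boat velocity = (13.620, -26.730) km/h.
Velocity of container vessel relative to patrol boat = (-20.353, 12.718) − (13.620, -26.730) = (-33.973, 39.448) km/h.
Bearing = atan2(-33.97, 39.45) = 319.26° clockwise from north.

319°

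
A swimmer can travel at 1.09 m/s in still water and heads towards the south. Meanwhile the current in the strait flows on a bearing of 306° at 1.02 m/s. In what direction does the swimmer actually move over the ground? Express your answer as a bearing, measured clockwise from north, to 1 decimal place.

Taking east as x and north as y: velocity relative to the water = (0.000, -1.090) m/s; the water relative to ground = (-0.825, 0.600) m/s.
Velocity relative to ground = (0.000, -1.090) + (-0.825, 0.600) = (-0.825, -0.490) m/s.
Bearing = atan2(-0.83, -0.49) = 239.27° clockwise from north.

239.3°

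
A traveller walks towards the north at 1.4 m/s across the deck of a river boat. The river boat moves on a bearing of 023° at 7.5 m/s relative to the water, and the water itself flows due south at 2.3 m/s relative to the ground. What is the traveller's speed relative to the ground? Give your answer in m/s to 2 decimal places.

6.68 m/s

In east/north components (m/s): traveller relative to river boat = (0.000, 1.400); river boat relative to water = (2.930, 6.904); water relative to ground = (0.000, -2.300).
Sum = (2.930, 6.004) m/s.
Speed = |(2.930, 6.004)| = 6.681 m/s.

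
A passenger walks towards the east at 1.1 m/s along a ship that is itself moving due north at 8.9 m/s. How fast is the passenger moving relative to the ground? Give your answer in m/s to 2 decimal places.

Taking east as x and north as y: ship velocity = (0.000, 8.900) m/s; passenger velocity relative to ship = (1.100, 0.000) m/s.
Velocity relative to ground = (0.000, 8.900) + (1.100, 0.000) = (1.100, 8.900) m/s.
Speed = |(1.100, 8.900)| = 8.968 m/s.

8.97 m/s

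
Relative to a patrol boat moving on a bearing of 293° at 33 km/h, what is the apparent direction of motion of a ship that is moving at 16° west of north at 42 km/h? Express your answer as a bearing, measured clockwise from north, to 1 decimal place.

034.4°

Taking east as x and north as y: ship velocity = (-11.577, 40.373) km/h; patrol boat velocity = (-30.377, 12.894) km/h.
Velocity of ship relative to patrol boat = (-11.577, 40.373) − (-30.377, 12.894) = (18.800, 27.479) km/h.
Bearing = atan2(18.80, 27.48) = 34.38° clockwise from north.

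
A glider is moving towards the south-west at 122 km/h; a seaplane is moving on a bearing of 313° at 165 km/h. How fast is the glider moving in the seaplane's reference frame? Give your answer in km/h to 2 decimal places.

201.75 km/h

Taking east as x and north as y: glider velocity = (-86.267, -86.267) km/h; seaplane velocity = (-120.673, 112.530) km/h.
Velocity of glider relative to seaplane = (-86.267, -86.267) − (-120.673, 112.530) = (34.406, -198.797) km/h.
Magnitude = |(34.406, -198.797)| = 201.752 km/h.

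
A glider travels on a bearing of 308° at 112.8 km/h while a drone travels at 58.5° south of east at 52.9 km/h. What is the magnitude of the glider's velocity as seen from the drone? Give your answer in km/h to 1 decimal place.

163.4 km/h

Taking east as x and north as y: glider velocity = (-88.888, 69.447) km/h; drone velocity = (27.640, -45.105) km/h.
Velocity of glider relative to drone = (-88.888, 69.447) − (27.640, -45.105) = (-116.528, 114.551) km/h.
Magnitude = |(-116.528, 114.551)| = 163.404 km/h.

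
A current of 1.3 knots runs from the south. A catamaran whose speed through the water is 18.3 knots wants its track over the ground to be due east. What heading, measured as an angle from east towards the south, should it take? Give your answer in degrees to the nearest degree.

The current pushes perpendicular to the desired track; the heading must have a component into the current equal to 1.3 knots: 18.3 sin θ = 1.3.
sin θ = 0.0710, so θ = 4.074°.

4°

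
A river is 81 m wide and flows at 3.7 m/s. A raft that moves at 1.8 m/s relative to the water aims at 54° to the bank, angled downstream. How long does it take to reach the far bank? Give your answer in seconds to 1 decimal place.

55.6 s

The component of the raft's velocity perpendicular to the bank is 1.8 × sin 54° = 1.456 m/s.
The flow acts along the bank and has no component across it.
Time = 81 / 1.456 = 55.623 s.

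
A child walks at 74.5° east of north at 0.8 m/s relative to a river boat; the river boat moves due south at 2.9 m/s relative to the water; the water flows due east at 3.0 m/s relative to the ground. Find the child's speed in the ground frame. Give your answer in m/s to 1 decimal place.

In east/north components (m/s): child relative to river boat = (0.771, 0.214); river boat relative to water = (0.000, -2.900); water relative to ground = (3.000, 0.000).
Sum = (3.771, -2.686) m/s.
Speed = |(3.771, -2.686)| = 4.630 m/s.

4.6 m/s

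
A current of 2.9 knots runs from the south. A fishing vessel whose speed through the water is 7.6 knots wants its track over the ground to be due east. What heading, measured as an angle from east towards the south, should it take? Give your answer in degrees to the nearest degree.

22°

The current pushes perpendicular to the desired track; the heading must have a component into the current equal to 2.9 knots: 7.6 sin θ = 2.9.
sin θ = 0.3816, so θ = 22.432°.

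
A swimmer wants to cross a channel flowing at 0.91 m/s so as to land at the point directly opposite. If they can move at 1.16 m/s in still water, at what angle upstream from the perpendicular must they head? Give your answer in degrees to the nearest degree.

52°

To cancel the current, the upstream component of the swimmer's velocity must equal the flow: 1.16 sin θ = 0.91.
sin θ = 0.91 / 1.16 = 0.7845.
θ = arcsin(0.7845) = 51.673°.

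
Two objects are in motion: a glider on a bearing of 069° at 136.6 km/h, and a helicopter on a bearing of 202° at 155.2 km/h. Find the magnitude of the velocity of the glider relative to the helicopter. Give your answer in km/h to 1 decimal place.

267.7 km/h

Taking east as x and north as y: glider velocity = (127.527, 48.953) km/h; helicopter velocity = (-58.139, -143.899) km/h.
Velocity of glider relative to helicopter = (127.527, 48.953) − (-58.139, -143.899) = (185.666, 192.852) km/h.
Magnitude = |(185.666, 192.852)| = 267.701 km/h.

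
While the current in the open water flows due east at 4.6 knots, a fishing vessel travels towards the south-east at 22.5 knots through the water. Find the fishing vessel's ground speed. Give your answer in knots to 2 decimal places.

25.96 knots

Taking east as x and north as y: velocity relative to the water = (15.910, -15.910) knots; the water relative to ground = (4.600, 0.000) knots.
Velocity relative to ground = (15.910, -15.910) + (4.600, 0.000) = (20.510, -15.910) knots.
Speed = |(20.510, -15.910)| = 25.957 knots.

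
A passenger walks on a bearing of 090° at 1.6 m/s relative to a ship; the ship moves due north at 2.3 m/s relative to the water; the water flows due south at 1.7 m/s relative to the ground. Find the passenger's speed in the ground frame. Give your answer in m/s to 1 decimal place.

1.7 m/s

In east/north components (m/s): passenger relative to ship = (1.600, 0.000); ship relative to water = (0.000, 2.300); water relative to ground = (0.000, -1.700).
Sum = (1.600, 0.600) m/s.
Speed = |(1.600, 0.600)| = 1.709 m/s.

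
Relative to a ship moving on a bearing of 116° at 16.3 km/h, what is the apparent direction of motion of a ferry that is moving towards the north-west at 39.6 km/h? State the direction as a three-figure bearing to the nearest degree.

Taking east as x and north as y: ferry velocity = (-28.001, 28.001) km/h; ship velocity = (14.650, -7.145) km/h.
Velocity of ferry relative to ship = (-28.001, 28.001) − (14.650, -7.145) = (-42.652, 35.147) km/h.
Bearing = atan2(-42.65, 35.15) = 309.49° clockwise from north.

309°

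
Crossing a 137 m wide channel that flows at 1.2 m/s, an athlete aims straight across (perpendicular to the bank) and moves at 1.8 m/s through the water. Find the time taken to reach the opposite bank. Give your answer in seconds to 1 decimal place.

76.1 s

The component of the athlete's velocity perpendicular to the bank is 1.8 m/s.
Only the cross-stream component determines the crossing time; the current contributes nothing perpendicular to the bank.
Time = 137 / 1.800 = 76.111 s.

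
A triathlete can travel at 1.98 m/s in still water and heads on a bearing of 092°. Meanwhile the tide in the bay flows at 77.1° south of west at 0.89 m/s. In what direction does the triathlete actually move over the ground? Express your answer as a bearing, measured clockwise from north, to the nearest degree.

118°

Taking east as x and north as y: velocity relative to the water = (1.979, -0.069) m/s; the water relative to ground = (-0.199, -0.868) m/s.
Velocity relative to ground = (1.979, -0.069) + (-0.199, -0.868) = (1.780, -0.937) m/s.
Bearing = atan2(1.78, -0.94) = 117.75° clockwise from north.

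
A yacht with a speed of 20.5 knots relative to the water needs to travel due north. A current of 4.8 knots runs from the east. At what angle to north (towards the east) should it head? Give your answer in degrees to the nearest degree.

The current pushes perpendicular to the desired track; the heading must have a component into the current equal to 4.8 knots: 20.5 sin θ = 4.8.
sin θ = 0.2341, so θ = 13.541°.

14°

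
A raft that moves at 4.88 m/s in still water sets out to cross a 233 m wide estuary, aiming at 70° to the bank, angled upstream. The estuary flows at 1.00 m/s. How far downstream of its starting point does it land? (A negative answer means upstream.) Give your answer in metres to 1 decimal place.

Perpendicular speed = 4.586 m/s; crossing time = 233 / 4.586 = 50.810 s.
Net downstream speed = -0.669 m/s.
Drift = -0.669 × 50.810 = -33.995 m (upstream).

-34.0 m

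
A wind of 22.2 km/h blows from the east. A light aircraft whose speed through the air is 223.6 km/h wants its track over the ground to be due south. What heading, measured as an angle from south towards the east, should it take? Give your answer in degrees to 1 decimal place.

5.7°

The wind pushes perpendicular to the desired track; the heading must have a component into the wind equal to 22.2 km/h: 223.6 sin θ = 22.2.
sin θ = 0.0993, so θ = 5.698°.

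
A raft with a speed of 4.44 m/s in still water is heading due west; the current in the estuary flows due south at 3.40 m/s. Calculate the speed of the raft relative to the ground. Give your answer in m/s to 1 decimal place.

5.6 m/s

Taking east as x and north as y: velocity relative to the water = (-4.440, 0.000) m/s; the water relative to ground = (0.000, -3.400) m/s.
Velocity relative to ground = (-4.440, 0.000) + (0.000, -3.400) = (-4.440, -3.400) m/s.
Speed = |(-4.440, -3.400)| = 5.592 m/s.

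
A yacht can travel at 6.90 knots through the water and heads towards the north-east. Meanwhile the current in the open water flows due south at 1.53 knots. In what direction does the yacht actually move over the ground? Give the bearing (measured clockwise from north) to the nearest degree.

Taking east as x and north as y: velocity relative to the water = (4.879, 4.879) knots; the water relative to ground = (0.000, -1.530) knots.
Velocity relative to ground = (4.879, 4.879) + (0.000, -1.530) = (4.879, 3.349) knots.
Bearing = atan2(4.88, 3.35) = 55.53° clockwise from north.

056°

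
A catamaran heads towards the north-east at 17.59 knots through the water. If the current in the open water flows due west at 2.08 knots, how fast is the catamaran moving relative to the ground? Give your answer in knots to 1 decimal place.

Taking east as x and north as y: velocity relative to the water = (12.438, 12.438) knots; the water relative to ground = (-2.080, 0.000) knots.
Velocity relative to ground = (12.438, 12.438) + (-2.080, 0.000) = (10.358, 12.438) knots.
Speed = |(10.358, 12.438)| = 16.186 knots.

16.2 knots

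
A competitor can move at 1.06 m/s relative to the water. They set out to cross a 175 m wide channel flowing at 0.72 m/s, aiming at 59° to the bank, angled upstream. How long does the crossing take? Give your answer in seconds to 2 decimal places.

The component of the competitor's velocity perpendicular to the bank is 1.06 × sin 59° = 0.909 m/s.
The flow acts along the bank and has no component across it.
Time = 175 / 0.909 = 192.605 s.

192.60 s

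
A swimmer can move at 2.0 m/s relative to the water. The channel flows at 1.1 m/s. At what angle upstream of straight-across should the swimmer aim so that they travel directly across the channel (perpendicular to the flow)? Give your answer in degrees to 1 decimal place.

To cancel the current, the upstream component of the swimmer's velocity must equal the flow: 2.0 sin θ = 1.1.
sin θ = 1.1 / 2.0 = 0.5500.
θ = arcsin(0.5500) = 33.367°.

33.4°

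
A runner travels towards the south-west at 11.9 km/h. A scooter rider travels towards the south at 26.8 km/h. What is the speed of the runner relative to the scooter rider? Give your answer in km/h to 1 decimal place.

20.2 km/h

Taking east as x and north as y: runner velocity = (-8.415, -8.415) km/h; scooter rider velocity = (0.000, -26.800) km/h.
Velocity of runner relative to scooter rider = (-8.415, -8.415) − (0.000, -26.800) = (-8.415, 18.385) km/h.
Magnitude = |(-8.415, 18.385)| = 20.220 km/h.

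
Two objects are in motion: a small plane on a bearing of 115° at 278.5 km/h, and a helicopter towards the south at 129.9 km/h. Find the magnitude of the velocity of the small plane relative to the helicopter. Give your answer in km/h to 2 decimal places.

Taking east as x and north as y: small plane velocity = (252.407, -117.699) km/h; helicopter velocity = (0.000, -129.900) km/h.
Velocity of small plane relative to helicopter = (252.407, -117.699) − (0.000, -129.900) = (252.407, 12.201) km/h.
Magnitude = |(252.407, 12.201)| = 252.701 km/h.

252.70 km/h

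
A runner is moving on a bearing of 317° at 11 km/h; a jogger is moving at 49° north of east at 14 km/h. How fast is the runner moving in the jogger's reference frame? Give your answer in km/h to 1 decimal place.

Taking east as x and north as y: runner velocity = (-7.502, 8.045) km/h; jogger velocity = (9.185, 10.566) km/h.
Velocity of runner relative to jogger = (-7.502, 8.045) − (9.185, 10.566) = (-16.687, -2.521) km/h.
Magnitude = |(-16.687, -2.521)| = 16.876 km/h.

16.9 km/h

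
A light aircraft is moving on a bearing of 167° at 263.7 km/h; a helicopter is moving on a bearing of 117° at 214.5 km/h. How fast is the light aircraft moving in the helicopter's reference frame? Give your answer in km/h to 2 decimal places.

206.96 km/h

Taking east as x and north as y: light aircraft velocity = (59.320, -256.941) km/h; helicopter velocity = (191.121, -97.381) km/h.
Velocity of light aircraft relative to helicopter = (59.320, -256.941) − (191.121, -97.381) = (-131.801, -159.560) km/h.
Magnitude = |(-131.801, -159.560)| = 206.957 km/h.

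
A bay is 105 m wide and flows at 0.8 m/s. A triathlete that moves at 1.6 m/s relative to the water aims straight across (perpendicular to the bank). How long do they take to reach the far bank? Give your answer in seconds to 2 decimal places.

65.63 s

The component of the triathlete's velocity perpendicular to the bank is 1.6 m/s.
The current is parallel to the bank, so it does not affect the crossing time.
Time = 105 / 1.600 = 65.625 s.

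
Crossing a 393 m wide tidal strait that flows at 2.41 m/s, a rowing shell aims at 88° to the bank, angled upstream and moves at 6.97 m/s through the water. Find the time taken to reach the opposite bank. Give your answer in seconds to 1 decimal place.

The component of the rowing shell's velocity perpendicular to the bank is 6.97 × sin 88° = 6.966 m/s.
The current is parallel to the bank, so it does not affect the crossing time.
Time = 393 / 6.966 = 56.419 s.

56.4 s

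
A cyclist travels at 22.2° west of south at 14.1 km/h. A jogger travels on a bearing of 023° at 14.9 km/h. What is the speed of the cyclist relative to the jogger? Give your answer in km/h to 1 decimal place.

29.0 km/h

Taking east as x and north as y: cyclist velocity = (-5.328, -13.055) km/h; jogger velocity = (5.822, 13.716) km/h.
Velocity of cyclist relative to jogger = (-5.328, -13.055) − (5.822, 13.716) = (-11.149, -26.770) km/h.
Magnitude = |(-11.149, -26.770)| = 28.999 km/h.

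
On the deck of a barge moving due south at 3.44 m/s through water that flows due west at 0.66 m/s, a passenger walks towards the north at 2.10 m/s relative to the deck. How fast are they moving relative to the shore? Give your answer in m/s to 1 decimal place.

1.5 m/s

In east/north components (m/s): passenger relative to barge = (0.000, 2.100); barge relative to water = (0.000, -3.440); water relative to ground = (-0.660, 0.000).
Sum = (-0.660, -1.340) m/s.
Speed = |(-0.660, -1.340)| = 1.494 m/s.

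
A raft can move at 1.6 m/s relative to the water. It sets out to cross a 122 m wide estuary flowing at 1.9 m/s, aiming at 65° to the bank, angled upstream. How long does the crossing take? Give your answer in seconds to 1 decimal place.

84.1 s

The component of the raft's velocity perpendicular to the bank is 1.6 × sin 65° = 1.450 m/s.
Only the cross-stream component determines the crossing time; the current contributes nothing perpendicular to the bank.
Time = 122 / 1.450 = 84.133 s.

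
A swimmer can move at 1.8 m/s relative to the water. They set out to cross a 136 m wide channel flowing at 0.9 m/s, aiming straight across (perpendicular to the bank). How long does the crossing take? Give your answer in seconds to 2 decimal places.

75.56 s

The component of the swimmer's velocity perpendicular to the bank is 1.8 m/s.
The flow acts along the bank and has no component across it.
Time = 136 / 1.800 = 75.556 s.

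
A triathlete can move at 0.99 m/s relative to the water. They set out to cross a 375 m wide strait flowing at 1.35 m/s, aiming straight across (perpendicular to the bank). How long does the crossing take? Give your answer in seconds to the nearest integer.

379 s

The component of the triathlete's velocity perpendicular to the bank is 0.99 m/s.
The current is parallel to the bank, so it does not affect the crossing time.
Time = 375 / 0.990 = 378.788 s.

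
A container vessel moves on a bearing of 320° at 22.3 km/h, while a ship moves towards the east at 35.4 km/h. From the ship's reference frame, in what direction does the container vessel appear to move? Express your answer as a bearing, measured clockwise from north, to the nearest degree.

289°

Taking east as x and north as y: container vessel velocity = (-14.334, 17.083) km/h; ship velocity = (35.400, 0.000) km/h.
Velocity of container vessel relative to ship = (-14.334, 17.083) − (35.400, 0.000) = (-49.734, 17.083) km/h.
Bearing = atan2(-49.73, 17.08) = 288.96° clockwise from north.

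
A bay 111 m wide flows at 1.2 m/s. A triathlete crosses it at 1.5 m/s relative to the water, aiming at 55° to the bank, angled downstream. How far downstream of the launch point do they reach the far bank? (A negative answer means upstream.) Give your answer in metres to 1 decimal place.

Perpendicular speed = 1.229 m/s; crossing time = 111 / 1.229 = 90.337 s.
Net downstream speed = 2.060 m/s.
Drift = 2.060 × 90.337 = 186.128 m (downstream).

186.1 m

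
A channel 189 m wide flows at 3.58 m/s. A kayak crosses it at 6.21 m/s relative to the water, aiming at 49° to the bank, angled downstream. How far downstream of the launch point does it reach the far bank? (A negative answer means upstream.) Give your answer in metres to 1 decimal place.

308.7 m

Perpendicular speed = 4.687 m/s; crossing time = 189 / 4.687 = 40.326 s.
Net downstream speed = 7.654 m/s.
Drift = 7.654 × 40.326 = 308.664 m (downstream).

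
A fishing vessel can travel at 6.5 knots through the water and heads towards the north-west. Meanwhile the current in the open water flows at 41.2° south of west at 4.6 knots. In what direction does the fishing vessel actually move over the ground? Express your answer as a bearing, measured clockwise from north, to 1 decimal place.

281.0°

Taking east as x and north as y: velocity relative to the water = (-4.596, 4.596) knots; the water relative to ground = (-3.461, -3.030) knots.
Velocity relative to ground = (-4.596, 4.596) + (-3.461, -3.030) = (-8.057, 1.566) knots.
Bearing = atan2(-8.06, 1.57) = 281.00° clockwise from north.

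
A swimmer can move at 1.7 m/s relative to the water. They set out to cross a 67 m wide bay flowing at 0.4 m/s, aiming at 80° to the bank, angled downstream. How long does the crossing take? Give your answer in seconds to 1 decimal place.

The component of the swimmer's velocity perpendicular to the bank is 1.7 × sin 80° = 1.674 m/s.
Only the cross-stream component determines the crossing time; the current contributes nothing perpendicular to the bank.
Time = 67 / 1.674 = 40.020 s.

40.0 s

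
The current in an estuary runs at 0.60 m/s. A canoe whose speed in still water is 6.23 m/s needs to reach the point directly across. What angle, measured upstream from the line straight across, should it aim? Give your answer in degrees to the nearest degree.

6°

To cancel the current, the upstream component of the canoe's velocity must equal the flow: 6.23 sin θ = 0.60.
sin θ = 0.60 / 6.23 = 0.0963.
θ = arcsin(0.0963) = 5.527°.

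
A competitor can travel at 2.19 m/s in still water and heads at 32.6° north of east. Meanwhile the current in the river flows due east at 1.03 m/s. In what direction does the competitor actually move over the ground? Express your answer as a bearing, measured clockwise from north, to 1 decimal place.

Taking east as x and north as y: velocity relative to the water = (1.845, 1.180) m/s; the water relative to ground = (1.030, 0.000) m/s.
Velocity relative to ground = (1.845, 1.180) + (1.030, 0.000) = (2.875, 1.180) m/s.
Bearing = atan2(2.87, 1.18) = 67.69° clockwise from north.

067.7°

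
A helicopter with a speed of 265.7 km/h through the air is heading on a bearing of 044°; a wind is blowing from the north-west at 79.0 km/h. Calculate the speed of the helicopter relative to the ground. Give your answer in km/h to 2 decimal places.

Taking east as x and north as y: velocity relative to the air = (184.571, 191.129) km/h; the air relative to ground = (55.861, -55.861) km/h.
Velocity relative to ground = (184.571, 191.129) + (55.861, -55.861) = (240.432, 135.267) km/h.
Speed = |(240.432, 135.267)| = 275.871 km/h.

275.87 km/h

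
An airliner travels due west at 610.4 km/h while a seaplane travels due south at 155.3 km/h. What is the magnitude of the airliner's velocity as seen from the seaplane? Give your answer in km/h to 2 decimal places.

629.85 km/h

Taking east as x and north as y: airliner velocity = (-610.400, 0.000) km/h; seaplane velocity = (0.000, -155.300) km/h.
Velocity of airliner relative to seaplane = (-610.400, 0.000) − (0.000, -155.300) = (-610.400, 155.300) km/h.
Magnitude = |(-610.400, 155.300)| = 629.846 km/h.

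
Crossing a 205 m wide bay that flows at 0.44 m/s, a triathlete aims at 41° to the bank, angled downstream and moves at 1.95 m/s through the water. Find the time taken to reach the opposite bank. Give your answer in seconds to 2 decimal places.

The component of the triathlete's velocity perpendicular to the bank is 1.95 × sin 41° = 1.279 m/s.
The flow acts along the bank and has no component across it.
Time = 205 / 1.279 = 160.242 s.

160.24 s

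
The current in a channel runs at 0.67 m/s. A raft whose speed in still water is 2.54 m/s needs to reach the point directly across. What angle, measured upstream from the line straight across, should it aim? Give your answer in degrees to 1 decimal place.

To cancel the current, the upstream component of the raft's velocity must equal the flow: 2.54 sin θ = 0.67.
sin θ = 0.67 / 2.54 = 0.2638.
θ = arcsin(0.2638) = 15.294°.

15.3°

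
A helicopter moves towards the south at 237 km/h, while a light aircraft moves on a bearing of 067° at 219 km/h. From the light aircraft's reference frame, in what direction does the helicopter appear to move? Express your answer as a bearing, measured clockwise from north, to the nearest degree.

Taking east as x and north as y: helicopter velocity = (0.000, -237.000) km/h; light aircraft velocity = (201.591, 85.570) km/h.
Velocity of helicopter relative to light aircraft = (0.000, -237.000) − (201.591, 85.570) = (-201.591, -322.570) km/h.
Bearing = atan2(-201.59, -322.57) = 212.00° clockwise from north.

212°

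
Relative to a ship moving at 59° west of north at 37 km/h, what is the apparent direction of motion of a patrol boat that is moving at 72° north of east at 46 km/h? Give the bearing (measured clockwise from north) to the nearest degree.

Taking east as x and north as y: patrol boat velocity = (14.215, 43.749) km/h; ship velocity = (-31.715, 19.056) km/h.
Velocity of patrol boat relative to ship = (14.215, 43.749) − (-31.715, 19.056) = (45.930, 24.692) km/h.
Bearing = atan2(45.93, 24.69) = 61.74° clockwise from north.

062°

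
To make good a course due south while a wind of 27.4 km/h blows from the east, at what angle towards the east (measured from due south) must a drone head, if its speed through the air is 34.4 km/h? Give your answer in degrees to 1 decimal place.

52.8°

The wind pushes perpendicular to the desired track; the heading must have a component into the wind equal to 27.4 km/h: 34.4 sin θ = 27.4.
sin θ = 0.7965, so θ = 52.798°.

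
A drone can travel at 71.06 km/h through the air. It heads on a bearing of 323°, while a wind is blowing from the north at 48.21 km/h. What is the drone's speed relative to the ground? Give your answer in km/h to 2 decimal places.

43.61 km/h

Taking east as x and north as y: velocity relative to the air = (-42.765, 56.751) km/h; the air relative to ground = (0.000, -48.210) km/h.
Velocity relative to ground = (-42.765, 56.751) + (0.000, -48.210) = (-42.765, 8.541) km/h.
Speed = |(-42.765, 8.541)| = 43.610 km/h.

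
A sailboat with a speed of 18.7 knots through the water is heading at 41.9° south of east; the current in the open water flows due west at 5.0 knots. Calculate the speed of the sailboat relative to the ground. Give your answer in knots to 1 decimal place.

15.3 knots

Taking east as x and north as y: velocity relative to the water = (13.919, -12.488) knots; the water relative to ground = (-5.000, 0.000) knots.
Velocity relative to ground = (13.919, -12.488) + (-5.000, 0.000) = (8.919, -12.488) knots.
Speed = |(8.919, -12.488)| = 15.346 knots.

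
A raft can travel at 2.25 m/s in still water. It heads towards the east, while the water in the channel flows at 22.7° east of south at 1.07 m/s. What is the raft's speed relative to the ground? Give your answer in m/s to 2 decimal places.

Taking east as x and north as y: velocity relative to the water = (2.250, 0.000) m/s; the water relative to ground = (0.413, -0.987) m/s.
Velocity relative to ground = (2.250, 0.000) + (0.413, -0.987) = (2.663, -0.987) m/s.
Speed = |(2.663, -0.987)| = 2.840 m/s.

2.84 m/s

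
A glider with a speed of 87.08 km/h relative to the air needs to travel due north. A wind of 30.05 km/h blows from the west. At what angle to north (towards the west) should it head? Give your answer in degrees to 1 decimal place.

The wind pushes perpendicular to the desired track; the heading must have a component into the wind equal to 30.05 km/h: 87.08 sin θ = 30.05.
sin θ = 0.3451, so θ = 20.187°.

20.2°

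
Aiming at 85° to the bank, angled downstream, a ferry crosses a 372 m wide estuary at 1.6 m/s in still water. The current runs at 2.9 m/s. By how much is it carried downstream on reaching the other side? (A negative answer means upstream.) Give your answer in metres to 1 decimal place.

Perpendicular speed = 1.594 m/s; crossing time = 372 / 1.594 = 233.388 s.
Net downstream speed = 3.039 m/s.
Drift = 3.039 × 233.388 = 709.371 m (downstream).

709.4 m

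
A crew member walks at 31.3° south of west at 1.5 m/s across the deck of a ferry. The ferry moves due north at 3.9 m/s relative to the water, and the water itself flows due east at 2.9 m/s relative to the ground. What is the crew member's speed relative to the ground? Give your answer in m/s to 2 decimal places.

3.52 m/s

In east/north components (m/s): crew member relative to ferry = (-1.282, -0.779); ferry relative to water = (0.000, 3.900); water relative to ground = (2.900, 0.000).
Sum = (1.618, 3.121) m/s.
Speed = |(1.618, 3.121)| = 3.515 m/s.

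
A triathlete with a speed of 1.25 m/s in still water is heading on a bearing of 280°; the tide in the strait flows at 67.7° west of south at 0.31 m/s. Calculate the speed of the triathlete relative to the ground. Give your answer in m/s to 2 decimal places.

1.52 m/s

Taking east as x and north as y: velocity relative to the water = (-1.231, 0.217) m/s; the water relative to ground = (-0.287, -0.118) m/s.
Velocity relative to ground = (-1.231, 0.217) + (-0.287, -0.118) = (-1.518, 0.099) m/s.
Speed = |(-1.518, 0.099)| = 1.521 m/s.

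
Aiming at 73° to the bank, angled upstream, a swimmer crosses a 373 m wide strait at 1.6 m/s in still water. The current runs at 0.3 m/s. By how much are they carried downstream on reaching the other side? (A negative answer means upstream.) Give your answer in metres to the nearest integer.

-41 m

Perpendicular speed = 1.530 m/s; crossing time = 373 / 1.530 = 243.777 s.
Net downstream speed = -0.168 m/s.
Drift = -0.168 × 243.777 = -40.904 m (upstream).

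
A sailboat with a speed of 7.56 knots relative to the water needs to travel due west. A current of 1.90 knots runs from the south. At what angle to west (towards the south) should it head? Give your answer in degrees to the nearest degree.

The current pushes perpendicular to the desired track; the heading must have a component into the current equal to 1.90 knots: 7.56 sin θ = 1.90.
sin θ = 0.2513, so θ = 14.556°.

15°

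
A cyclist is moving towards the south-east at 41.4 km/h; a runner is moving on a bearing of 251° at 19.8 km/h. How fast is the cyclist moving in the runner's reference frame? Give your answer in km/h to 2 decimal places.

Taking east as x and north as y: cyclist velocity = (29.274, -29.274) km/h; runner velocity = (-18.721, -6.446) km/h.
Velocity of cyclist relative to runner = (29.274, -29.274) − (-18.721, -6.446) = (47.995, -22.828) km/h.
Magnitude = |(47.995, -22.828)| = 53.148 km/h.

53.15 km/h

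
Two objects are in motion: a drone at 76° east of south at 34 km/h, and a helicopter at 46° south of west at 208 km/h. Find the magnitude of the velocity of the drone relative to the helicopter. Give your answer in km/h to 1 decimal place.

Taking east as x and north as y: drone velocity = (32.990, -8.225) km/h; helicopter velocity = (-144.489, -149.623) km/h.
Velocity of drone relative to helicopter = (32.990, -8.225) − (-144.489, -149.623) = (177.479, 141.397) km/h.
Magnitude = |(177.479, 141.397)| = 226.918 km/h.

226.9 km/h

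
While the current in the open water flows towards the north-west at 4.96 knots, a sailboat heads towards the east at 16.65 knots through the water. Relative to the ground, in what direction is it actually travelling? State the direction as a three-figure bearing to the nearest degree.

Taking east as x and north as y: velocity relative to the water = (16.650, 0.000) knots; the water relative to ground = (-3.507, 3.507) knots.
Velocity relative to ground = (16.650, 0.000) + (-3.507, 3.507) = (13.143, 3.507) knots.
Bearing = atan2(13.14, 3.51) = 75.06° clockwise from north.

075°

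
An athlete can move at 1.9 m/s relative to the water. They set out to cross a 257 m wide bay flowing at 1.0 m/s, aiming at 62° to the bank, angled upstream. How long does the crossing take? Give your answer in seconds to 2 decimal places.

The component of the athlete's velocity perpendicular to the bank is 1.9 × sin 62° = 1.678 m/s.
The flow acts along the bank and has no component across it.
Time = 257 / 1.678 = 153.195 s.

153.20 s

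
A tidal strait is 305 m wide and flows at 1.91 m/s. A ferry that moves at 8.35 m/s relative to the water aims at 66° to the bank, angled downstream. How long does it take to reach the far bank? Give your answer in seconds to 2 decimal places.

The component of the ferry's velocity perpendicular to the bank is 8.35 × sin 66° = 7.628 m/s.
The current is parallel to the bank, so it does not affect the crossing time.
Time = 305 / 7.628 = 39.984 s.

39.98 s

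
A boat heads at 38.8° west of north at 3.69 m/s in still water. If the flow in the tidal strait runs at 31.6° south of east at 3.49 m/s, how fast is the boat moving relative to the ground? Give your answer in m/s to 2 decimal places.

1.24 m/s

Taking east as x and north as y: velocity relative to the water = (-2.312, 2.876) m/s; the water relative to ground = (2.973, -1.829) m/s.
Velocity relative to ground = (-2.312, 2.876) + (2.973, -1.829) = (0.660, 1.047) m/s.
Speed = |(0.660, 1.047)| = 1.238 m/s.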